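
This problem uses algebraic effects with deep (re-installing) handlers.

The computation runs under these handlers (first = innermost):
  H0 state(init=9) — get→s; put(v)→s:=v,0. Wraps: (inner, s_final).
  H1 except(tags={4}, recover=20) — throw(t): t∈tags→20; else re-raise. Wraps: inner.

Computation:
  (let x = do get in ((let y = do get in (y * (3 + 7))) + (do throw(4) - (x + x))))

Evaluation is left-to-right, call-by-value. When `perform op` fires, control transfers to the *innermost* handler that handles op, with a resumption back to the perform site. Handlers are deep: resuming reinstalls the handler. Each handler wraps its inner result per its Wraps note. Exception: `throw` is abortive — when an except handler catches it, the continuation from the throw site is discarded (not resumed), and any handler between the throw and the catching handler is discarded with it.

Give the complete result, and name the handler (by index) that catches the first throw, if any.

Answer: 20 ; first throw caught by: H1

Step-by-step:
get @ H0 ⇒ 9
get @ H0 ⇒ 9
throw(4) @ H1 caught ⇒ 20
= 20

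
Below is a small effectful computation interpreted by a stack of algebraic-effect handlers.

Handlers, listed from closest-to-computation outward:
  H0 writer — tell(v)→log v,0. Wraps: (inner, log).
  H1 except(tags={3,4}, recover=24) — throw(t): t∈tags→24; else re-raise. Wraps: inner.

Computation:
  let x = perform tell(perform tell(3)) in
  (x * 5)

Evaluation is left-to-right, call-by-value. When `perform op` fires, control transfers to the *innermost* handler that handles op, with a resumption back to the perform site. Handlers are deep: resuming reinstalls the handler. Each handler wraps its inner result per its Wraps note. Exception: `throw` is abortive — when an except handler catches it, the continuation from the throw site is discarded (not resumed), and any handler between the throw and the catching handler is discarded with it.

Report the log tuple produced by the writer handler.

Evaluation trace:
tell(3) @ H0 ⇒ log+=3
tell(0) @ H0 ⇒ log+=0
H0 returns (0, (3, 0))
H1 returns (0, (3, 0))
= (0, (3, 0))

Answer: (3, 0)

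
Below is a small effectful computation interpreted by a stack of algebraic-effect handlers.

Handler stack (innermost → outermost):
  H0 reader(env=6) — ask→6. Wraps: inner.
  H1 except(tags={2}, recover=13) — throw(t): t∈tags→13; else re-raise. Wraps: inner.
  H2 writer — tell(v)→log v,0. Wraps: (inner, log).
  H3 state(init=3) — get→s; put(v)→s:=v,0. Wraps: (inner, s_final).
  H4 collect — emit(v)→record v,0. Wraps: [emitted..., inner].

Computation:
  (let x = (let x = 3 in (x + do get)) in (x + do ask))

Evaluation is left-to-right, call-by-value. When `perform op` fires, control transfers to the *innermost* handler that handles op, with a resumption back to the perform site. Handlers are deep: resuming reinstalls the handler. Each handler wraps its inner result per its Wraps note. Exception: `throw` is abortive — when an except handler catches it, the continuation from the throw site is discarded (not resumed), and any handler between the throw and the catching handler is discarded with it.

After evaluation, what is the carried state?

Evaluation trace:
get @ H3 ⇒ 3
ask @ H0 ⇒ 6
H0 returns 12
H1 returns 12
H2 returns (12, ())
H3 returns ((12, ()), 3)
H4 returns [((12, ()), 3)]
= [((12, ()), 3)]

Answer: 3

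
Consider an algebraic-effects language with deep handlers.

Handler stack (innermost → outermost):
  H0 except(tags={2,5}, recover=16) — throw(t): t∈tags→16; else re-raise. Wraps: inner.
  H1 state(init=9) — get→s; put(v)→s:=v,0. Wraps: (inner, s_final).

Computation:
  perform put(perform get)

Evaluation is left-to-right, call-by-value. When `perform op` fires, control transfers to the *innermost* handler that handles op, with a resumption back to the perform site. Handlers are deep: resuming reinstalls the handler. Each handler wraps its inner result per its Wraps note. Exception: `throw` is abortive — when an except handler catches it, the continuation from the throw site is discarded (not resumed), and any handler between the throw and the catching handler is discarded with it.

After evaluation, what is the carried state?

Working:
get @ H1 ⇒ 9
put(9) @ H1 ⇒ s:=9
H0 returns 0
H1 returns (0, 9)
= (0, 9)

Answer: 9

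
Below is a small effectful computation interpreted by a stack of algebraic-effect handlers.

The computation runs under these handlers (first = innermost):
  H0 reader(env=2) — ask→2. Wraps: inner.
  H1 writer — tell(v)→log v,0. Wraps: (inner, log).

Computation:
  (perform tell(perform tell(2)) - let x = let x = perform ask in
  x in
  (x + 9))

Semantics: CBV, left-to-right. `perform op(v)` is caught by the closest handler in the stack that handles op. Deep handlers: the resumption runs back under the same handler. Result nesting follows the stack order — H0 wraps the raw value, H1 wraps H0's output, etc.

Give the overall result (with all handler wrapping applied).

Answer: (-11, (2, 0))

Step-by-step:
tell(2) @ H1 ⇒ log+=2
tell(0) @ H1 ⇒ log+=0
ask @ H0 ⇒ 2
H0 returns -11
H1 returns (-11, (2, 0))
= (-11, (2, 0))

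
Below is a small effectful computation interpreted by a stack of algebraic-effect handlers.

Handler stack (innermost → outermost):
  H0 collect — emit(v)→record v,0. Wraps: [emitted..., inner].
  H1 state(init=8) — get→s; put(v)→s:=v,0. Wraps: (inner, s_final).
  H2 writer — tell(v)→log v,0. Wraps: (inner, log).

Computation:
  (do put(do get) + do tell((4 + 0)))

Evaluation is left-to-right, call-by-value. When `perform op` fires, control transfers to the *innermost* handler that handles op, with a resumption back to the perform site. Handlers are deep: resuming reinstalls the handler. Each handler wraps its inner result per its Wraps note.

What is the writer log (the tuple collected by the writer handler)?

Evaluation trace:
get @ H1 ⇒ 8
put(8) @ H1 ⇒ s:=8
tell(4) @ H2 ⇒ log+=4
H0 returns [0]
H1 returns ([0], 8)
H2 returns (([0], 8), (4))
= (([0], 8), (4))

Answer: (4)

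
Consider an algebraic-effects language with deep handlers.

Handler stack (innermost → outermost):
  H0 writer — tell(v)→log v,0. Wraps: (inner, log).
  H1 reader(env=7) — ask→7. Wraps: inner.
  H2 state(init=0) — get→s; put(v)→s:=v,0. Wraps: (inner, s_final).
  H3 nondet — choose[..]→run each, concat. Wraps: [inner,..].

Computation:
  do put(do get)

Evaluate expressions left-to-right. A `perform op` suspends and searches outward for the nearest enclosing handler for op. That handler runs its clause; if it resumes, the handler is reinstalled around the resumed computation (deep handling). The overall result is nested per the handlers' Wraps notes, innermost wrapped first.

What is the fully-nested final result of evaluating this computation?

Step-by-step:
get @ H2 ⇒ 0
put(0) @ H2 ⇒ s:=0
H0 returns (0, ())
H1 returns (0, ())
H2 returns ((0, ()), 0)
H3 returns [((0, ()), 0)]
= [((0, ()), 0)]

Answer: [((0, ()), 0)]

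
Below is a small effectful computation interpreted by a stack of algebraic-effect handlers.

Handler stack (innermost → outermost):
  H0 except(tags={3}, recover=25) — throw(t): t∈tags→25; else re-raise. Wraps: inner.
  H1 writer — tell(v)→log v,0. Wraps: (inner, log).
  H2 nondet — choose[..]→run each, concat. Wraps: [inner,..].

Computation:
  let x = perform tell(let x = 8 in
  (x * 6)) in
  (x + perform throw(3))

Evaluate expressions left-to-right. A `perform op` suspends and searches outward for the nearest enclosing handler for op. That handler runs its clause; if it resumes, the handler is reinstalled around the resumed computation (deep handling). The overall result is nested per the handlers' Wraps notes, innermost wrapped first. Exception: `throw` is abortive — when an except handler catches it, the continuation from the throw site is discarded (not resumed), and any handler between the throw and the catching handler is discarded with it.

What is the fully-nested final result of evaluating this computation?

Answer: [(25, (48))]

Working:
tell(48) @ H1 ⇒ log+=48
throw(3) @ H0 caught ⇒ 25
H1 returns (25, (48))
H2 returns [(25, (48))]
= [(25, (48))]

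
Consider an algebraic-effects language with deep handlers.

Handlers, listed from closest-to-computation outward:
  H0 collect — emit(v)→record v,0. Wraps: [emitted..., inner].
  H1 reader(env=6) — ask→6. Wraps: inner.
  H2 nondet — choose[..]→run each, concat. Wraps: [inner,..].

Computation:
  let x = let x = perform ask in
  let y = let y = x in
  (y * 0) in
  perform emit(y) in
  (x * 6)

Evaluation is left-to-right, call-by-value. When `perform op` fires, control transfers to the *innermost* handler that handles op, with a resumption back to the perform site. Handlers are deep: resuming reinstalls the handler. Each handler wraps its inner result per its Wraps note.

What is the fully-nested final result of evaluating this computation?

Evaluation trace:
ask @ H1 ⇒ 6
emit(0) @ H0 ⇒ out+=0
H0 returns [0, 0]
H1 returns [0, 0]
H2 returns [[0, 0]]
= [[0, 0]]

Answer: [[0, 0]]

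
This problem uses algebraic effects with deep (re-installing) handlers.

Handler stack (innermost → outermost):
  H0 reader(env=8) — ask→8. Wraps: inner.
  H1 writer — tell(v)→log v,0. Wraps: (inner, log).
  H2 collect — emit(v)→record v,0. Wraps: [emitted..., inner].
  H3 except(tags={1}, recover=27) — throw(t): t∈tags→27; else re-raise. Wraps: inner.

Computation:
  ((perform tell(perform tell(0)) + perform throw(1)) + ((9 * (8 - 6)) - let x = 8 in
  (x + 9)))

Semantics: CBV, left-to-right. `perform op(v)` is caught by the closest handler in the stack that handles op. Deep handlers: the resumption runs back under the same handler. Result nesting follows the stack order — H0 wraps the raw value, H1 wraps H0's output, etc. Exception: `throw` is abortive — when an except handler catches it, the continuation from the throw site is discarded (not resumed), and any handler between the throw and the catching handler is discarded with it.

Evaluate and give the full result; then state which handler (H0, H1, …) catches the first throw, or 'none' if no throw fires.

Evaluation trace:
tell(0) @ H1 ⇒ log+=0
tell(0) @ H1 ⇒ log+=0
throw(1) @ H3 caught ⇒ 27
= 27

Answer: 27 ; first throw caught by: H3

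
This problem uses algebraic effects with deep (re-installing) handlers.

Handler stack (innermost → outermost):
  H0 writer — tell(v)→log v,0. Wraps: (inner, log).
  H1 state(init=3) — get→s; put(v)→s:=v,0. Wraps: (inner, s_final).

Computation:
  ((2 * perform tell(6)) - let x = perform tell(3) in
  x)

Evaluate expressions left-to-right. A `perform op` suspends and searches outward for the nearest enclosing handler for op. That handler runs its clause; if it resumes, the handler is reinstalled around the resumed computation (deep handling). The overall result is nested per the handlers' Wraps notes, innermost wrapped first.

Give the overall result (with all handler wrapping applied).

Answer: ((0, (6, 3)), 3)

Working:
tell(6) @ H0 ⇒ log+=6
tell(3) @ H0 ⇒ log+=3
H0 returns (0, (6, 3))
H1 returns ((0, (6, 3)), 3)
= ((0, (6, 3)), 3)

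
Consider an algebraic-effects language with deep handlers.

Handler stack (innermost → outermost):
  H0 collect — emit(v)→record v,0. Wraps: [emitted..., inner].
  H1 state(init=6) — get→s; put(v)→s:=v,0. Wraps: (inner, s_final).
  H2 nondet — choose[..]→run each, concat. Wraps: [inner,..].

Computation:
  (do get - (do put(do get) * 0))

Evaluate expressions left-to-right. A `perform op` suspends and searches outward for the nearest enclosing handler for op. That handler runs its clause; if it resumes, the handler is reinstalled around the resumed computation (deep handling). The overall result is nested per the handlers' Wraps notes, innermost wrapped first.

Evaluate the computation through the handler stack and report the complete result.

Answer: [([6], 6)]

Evaluation trace:
get @ H1 ⇒ 6
get @ H1 ⇒ 6
put(6) @ H1 ⇒ s:=6
H0 returns [6]
H1 returns ([6], 6)
H2 returns [([6], 6)]
= [([6], 6)]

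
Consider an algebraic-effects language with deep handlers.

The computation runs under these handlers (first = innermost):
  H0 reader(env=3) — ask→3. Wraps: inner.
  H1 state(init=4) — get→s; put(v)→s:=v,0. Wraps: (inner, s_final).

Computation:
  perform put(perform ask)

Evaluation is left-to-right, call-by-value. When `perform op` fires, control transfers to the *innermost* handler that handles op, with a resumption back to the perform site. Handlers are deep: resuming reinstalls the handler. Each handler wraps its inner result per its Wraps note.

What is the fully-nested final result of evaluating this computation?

Answer: (0, 3)

Step-by-step:
ask @ H0 ⇒ 3
put(3) @ H1 ⇒ s:=3
H0 returns 0
H1 returns (0, 3)
= (0, 3)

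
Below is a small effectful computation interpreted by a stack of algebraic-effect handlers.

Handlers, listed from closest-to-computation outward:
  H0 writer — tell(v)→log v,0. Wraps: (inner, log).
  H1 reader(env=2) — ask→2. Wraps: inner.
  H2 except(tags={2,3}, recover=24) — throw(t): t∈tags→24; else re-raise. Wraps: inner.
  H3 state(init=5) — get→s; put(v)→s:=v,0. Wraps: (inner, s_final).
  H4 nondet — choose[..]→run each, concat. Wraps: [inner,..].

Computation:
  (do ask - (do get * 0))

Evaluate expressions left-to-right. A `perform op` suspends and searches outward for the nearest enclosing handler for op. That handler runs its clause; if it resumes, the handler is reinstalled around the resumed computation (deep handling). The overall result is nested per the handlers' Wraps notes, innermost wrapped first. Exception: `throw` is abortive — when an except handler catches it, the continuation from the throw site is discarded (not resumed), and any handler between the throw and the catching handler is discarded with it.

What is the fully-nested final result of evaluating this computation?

Working:
ask @ H1 ⇒ 2
get @ H3 ⇒ 5
H0 returns (2, ())
H1 returns (2, ())
H2 returns (2, ())
H3 returns ((2, ()), 5)
H4 returns [((2, ()), 5)]
= [((2, ()), 5)]

Answer: [((2, ()), 5)]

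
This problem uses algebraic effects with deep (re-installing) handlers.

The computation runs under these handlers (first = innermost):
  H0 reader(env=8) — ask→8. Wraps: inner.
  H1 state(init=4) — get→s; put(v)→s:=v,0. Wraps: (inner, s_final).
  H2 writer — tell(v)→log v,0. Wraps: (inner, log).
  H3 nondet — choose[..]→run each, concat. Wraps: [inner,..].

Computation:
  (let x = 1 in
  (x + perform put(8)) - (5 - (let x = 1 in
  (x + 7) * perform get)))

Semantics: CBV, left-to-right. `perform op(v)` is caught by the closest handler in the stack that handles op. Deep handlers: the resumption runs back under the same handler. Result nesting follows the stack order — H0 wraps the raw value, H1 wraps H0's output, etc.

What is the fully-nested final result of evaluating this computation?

Answer: [((60, 8), ())]

Working:
put(8) @ H1 ⇒ s:=8
get @ H1 ⇒ 8
H0 returns 60
H1 returns (60, 8)
H2 returns ((60, 8), ())
H3 returns [((60, 8), ())]
= [((60, 8), ())]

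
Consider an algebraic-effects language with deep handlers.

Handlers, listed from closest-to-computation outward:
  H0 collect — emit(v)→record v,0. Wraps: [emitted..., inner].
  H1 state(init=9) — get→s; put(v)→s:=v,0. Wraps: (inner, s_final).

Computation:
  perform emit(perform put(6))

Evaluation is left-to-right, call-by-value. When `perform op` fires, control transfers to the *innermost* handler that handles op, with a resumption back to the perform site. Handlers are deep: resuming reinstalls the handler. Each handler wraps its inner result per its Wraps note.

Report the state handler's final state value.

Working:
put(6) @ H1 ⇒ s:=6
emit(0) @ H0 ⇒ out+=0
H0 returns [0, 0]
H1 returns ([0, 0], 6)
= ([0, 0], 6)

Answer: 6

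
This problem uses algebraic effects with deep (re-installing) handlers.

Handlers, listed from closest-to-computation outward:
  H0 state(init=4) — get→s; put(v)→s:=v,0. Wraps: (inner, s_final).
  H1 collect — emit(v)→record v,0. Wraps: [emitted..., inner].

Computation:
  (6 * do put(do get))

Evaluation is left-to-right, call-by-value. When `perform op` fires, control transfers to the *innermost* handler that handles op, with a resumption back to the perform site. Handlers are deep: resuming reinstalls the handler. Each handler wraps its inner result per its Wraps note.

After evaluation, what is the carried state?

Answer: 4

Evaluation trace:
get @ H0 ⇒ 4
put(4) @ H0 ⇒ s:=4
H0 returns (0, 4)
H1 returns [(0, 4)]
= [(0, 4)]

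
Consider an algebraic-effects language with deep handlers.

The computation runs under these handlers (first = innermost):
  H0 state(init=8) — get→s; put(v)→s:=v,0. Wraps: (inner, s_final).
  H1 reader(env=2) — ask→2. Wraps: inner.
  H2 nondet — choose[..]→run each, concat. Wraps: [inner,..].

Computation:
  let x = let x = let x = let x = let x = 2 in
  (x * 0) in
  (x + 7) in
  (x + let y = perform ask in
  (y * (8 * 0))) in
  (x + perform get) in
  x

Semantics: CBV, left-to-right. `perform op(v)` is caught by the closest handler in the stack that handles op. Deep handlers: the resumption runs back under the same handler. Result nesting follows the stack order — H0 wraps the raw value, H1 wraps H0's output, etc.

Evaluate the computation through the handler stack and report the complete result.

Answer: [(15, 8)]

Evaluation trace:
ask @ H1 ⇒ 2
get @ H0 ⇒ 8
H0 returns (15, 8)
H1 returns (15, 8)
H2 returns [(15, 8)]
= [(15, 8)]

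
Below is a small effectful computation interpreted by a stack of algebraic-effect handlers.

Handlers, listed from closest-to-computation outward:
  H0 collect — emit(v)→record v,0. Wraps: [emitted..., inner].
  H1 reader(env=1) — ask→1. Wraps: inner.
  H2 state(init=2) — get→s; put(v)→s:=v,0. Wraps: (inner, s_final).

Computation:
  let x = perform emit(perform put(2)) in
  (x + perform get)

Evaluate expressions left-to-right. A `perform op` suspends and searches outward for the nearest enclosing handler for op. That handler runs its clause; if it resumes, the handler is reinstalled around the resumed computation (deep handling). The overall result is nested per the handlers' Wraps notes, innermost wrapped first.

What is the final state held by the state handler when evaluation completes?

Answer: 2

Step-by-step:
put(2) @ H2 ⇒ s:=2
emit(0) @ H0 ⇒ out+=0
get @ H2 ⇒ 2
H0 returns [0, 2]
H1 returns [0, 2]
H2 returns ([0, 2], 2)
= ([0, 2], 2)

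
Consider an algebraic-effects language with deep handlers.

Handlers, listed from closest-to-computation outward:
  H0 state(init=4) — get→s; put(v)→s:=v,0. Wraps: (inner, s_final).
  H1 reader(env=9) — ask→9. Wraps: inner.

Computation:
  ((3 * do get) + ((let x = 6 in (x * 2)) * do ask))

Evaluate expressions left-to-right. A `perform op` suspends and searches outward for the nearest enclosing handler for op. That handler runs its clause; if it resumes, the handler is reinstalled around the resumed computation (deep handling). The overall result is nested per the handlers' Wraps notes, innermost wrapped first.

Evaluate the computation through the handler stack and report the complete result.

Answer: (120, 4)

Evaluation trace:
get @ H0 ⇒ 4
ask @ H1 ⇒ 9
H0 returns (120, 4)
H1 returns (120, 4)
= (120, 4)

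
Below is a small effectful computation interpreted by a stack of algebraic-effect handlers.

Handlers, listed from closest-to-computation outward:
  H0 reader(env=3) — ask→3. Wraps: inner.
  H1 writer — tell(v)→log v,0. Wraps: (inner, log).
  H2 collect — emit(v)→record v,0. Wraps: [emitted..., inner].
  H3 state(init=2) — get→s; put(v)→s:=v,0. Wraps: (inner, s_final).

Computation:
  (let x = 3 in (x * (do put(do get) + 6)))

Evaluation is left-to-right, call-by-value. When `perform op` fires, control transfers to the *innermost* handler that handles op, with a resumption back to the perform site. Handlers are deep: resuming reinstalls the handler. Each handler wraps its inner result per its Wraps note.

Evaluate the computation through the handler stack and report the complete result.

Working:
get @ H3 ⇒ 2
put(2) @ H3 ⇒ s:=2
H0 returns 18
H1 returns (18, ())
H2 returns [(18, ())]
H3 returns ([(18, ())], 2)
= ([(18, ())], 2)

Answer: ([(18, ())], 2)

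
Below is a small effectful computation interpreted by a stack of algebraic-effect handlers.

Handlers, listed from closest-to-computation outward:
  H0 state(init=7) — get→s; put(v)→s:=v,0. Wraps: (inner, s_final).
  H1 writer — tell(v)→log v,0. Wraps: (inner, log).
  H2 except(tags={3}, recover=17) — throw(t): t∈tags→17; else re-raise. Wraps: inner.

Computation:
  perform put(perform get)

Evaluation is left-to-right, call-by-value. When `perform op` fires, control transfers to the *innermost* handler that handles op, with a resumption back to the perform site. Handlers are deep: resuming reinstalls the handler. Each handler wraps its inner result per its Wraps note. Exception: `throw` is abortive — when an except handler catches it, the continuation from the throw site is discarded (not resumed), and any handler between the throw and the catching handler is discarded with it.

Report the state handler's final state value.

Evaluation trace:
get @ H0 ⇒ 7
put(7) @ H0 ⇒ s:=7
H0 returns (0, 7)
H1 returns ((0, 7), ())
H2 returns ((0, 7), ())
= ((0, 7), ())

Answer: 7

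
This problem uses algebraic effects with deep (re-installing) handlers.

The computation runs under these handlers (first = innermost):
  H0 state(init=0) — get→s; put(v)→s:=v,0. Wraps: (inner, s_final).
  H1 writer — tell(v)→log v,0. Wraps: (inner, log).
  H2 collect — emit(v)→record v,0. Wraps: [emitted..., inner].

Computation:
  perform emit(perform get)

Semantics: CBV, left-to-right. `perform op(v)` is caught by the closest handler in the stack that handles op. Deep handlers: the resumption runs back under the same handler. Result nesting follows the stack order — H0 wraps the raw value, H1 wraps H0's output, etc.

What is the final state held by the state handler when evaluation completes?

Evaluation trace:
get @ H0 ⇒ 0
emit(0) @ H2 ⇒ out+=0
H0 returns (0, 0)
H1 returns ((0, 0), ())
H2 returns [0, ((0, 0), ())]
= [0, ((0, 0), ())]

Answer: 0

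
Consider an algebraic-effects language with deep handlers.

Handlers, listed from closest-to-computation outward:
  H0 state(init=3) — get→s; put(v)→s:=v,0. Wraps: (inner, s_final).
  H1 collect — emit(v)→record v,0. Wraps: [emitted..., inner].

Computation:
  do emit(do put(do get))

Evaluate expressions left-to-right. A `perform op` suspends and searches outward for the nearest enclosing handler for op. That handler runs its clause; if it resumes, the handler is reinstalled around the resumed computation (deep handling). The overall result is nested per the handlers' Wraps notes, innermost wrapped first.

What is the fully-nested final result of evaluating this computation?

Step-by-step:
get @ H0 ⇒ 3
put(3) @ H0 ⇒ s:=3
emit(0) @ H1 ⇒ out+=0
H0 returns (0, 3)
H1 returns [0, (0, 3)]
= [0, (0, 3)]

Answer: [0, (0, 3)]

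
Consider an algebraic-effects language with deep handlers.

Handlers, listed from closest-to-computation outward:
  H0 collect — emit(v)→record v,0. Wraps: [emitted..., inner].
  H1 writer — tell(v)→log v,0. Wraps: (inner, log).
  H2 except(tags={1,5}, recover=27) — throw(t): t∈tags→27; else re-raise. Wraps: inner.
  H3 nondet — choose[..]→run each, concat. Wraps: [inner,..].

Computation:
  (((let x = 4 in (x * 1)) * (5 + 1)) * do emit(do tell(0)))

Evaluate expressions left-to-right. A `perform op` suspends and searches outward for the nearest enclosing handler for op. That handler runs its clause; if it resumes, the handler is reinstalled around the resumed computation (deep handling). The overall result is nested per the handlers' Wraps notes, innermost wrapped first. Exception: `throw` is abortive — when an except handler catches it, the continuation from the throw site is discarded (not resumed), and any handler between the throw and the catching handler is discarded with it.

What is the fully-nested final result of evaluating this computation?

Answer: [([0, 0], (0))]

Working:
tell(0) @ H1 ⇒ log+=0
emit(0) @ H0 ⇒ out+=0
H0 returns [0, 0]
H1 returns ([0, 0], (0))
H2 returns ([0, 0], (0))
H3 returns [([0, 0], (0))]
= [([0, 0], (0))]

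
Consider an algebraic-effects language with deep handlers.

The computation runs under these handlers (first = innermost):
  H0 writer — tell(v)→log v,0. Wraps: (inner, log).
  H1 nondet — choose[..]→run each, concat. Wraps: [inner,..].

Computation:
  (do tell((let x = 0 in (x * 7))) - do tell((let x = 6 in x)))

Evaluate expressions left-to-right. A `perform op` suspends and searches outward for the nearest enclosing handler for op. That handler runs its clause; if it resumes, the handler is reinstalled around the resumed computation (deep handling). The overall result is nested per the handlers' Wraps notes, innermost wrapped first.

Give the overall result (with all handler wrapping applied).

Step-by-step:
tell(0) @ H0 ⇒ log+=0
tell(6) @ H0 ⇒ log+=6
H0 returns (0, (0, 6))
H1 returns [(0, (0, 6))]
= [(0, (0, 6))]

Answer: [(0, (0, 6))]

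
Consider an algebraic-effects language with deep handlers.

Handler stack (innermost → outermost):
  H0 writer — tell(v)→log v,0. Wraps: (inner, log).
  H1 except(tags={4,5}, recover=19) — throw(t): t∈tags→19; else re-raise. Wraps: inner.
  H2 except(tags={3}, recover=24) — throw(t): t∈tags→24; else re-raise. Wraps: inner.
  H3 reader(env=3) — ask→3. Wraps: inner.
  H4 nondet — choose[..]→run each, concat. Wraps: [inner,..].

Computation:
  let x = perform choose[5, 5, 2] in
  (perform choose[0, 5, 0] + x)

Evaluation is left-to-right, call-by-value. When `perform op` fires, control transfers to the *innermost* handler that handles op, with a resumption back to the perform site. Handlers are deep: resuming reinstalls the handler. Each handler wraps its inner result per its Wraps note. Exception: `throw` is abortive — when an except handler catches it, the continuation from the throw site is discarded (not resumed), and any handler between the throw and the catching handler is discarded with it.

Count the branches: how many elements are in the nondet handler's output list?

Answer: 9

Evaluation trace:
choose[5, 5, 2] @ H4
  branch[0] choose=5:
    choose[0, 5, 0] @ H4
      branch[0] choose=0:
        H0 returns (5, ())
        H1 returns (5, ())
        H2 returns (5, ())
        H3 returns (5, ())
        H4 returns [(5, ())]
      branch[1] choose=5:
        H0 returns (10, ())
        H1 returns (10, ())
        H2 returns (10, ())
        H3 returns (10, ())
        H4 returns [(10, ())]
      branch[2] choose=0:
        H0 returns (5, ())
        H1 returns (5, ())
        H2 returns (5, ())
        H3 returns (5, ())
        H4 returns [(5, ())]
  branch[1] choose=5:
    choose[0, 5, 0] @ H4
      branch[0] choose=0:
        H0 returns (5, ())
        H1 returns (5, ())
        H2 returns (5, ())
        H3 returns (5, ())
        H4 returns [(5, ())]
      branch[1] choose=5:
        H0 returns (10, ())
        H1 returns (10, ())
        H2 returns (10, ())
        H3 returns (10, ())
        H4 returns [(10, ())]
      branch[2] choose=0:
        H0 returns (5, ())
        H1 returns (5, ())
        H2 returns (5, ())
        H3 returns (5, ())
        H4 returns [(5, ())]
  branch[2] choose=2:
    choose[0, 5, 0] @ H4
      branch[0] choose=0:
        H0 returns (2, ())
        H1 returns (2, ())
        H2 returns (2, ())
        H3 returns (2, ())
        H4 returns [(2, ())]
      branch[1] choose=5:
        H0 returns (7, ())
        H1 returns (7, ())
        H2 returns (7, ())
        H3 returns (7, ())
        H4 returns [(7, ())]
      branch[2] choose=0:
        H0 returns (2, ())
        H1 returns (2, ())
        H2 returns (2, ())
        H3 returns (2, ())
        H4 returns [(2, ())]
= [(5, ()), (10, ()), (5, ()), (5, ()), (10, ()), (5, ()), (2, ()), (7, ()), (2, ())]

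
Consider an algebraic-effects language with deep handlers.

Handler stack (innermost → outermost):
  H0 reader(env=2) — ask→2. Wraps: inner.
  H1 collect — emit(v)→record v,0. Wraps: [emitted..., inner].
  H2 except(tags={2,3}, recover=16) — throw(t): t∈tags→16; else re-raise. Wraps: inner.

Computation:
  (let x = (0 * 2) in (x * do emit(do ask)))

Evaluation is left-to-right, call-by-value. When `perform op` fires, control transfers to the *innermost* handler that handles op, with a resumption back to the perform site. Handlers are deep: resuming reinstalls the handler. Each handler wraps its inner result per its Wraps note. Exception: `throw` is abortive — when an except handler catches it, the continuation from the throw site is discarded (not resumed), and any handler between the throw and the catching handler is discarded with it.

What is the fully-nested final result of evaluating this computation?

Working:
ask @ H0 ⇒ 2
emit(2) @ H1 ⇒ out+=2
H0 returns 0
H1 returns [2, 0]
H2 returns [2, 0]
= [2, 0]

Answer: [2, 0]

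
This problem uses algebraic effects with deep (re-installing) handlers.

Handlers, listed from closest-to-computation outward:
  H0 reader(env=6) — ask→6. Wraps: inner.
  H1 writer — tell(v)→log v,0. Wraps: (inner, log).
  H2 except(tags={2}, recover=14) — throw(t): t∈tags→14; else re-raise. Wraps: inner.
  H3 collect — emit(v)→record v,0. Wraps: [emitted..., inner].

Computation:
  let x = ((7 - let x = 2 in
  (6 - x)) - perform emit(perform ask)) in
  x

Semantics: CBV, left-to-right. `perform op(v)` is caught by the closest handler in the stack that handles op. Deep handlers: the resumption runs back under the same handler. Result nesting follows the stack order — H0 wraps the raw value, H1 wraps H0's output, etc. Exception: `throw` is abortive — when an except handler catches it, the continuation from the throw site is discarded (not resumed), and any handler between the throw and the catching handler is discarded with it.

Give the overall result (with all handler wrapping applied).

Answer: [6, (3, ())]

Step-by-step:
ask @ H0 ⇒ 6
emit(6) @ H3 ⇒ out+=6
H0 returns 3
H1 returns (3, ())
H2 returns (3, ())
H3 returns [6, (3, ())]
= [6, (3, ())]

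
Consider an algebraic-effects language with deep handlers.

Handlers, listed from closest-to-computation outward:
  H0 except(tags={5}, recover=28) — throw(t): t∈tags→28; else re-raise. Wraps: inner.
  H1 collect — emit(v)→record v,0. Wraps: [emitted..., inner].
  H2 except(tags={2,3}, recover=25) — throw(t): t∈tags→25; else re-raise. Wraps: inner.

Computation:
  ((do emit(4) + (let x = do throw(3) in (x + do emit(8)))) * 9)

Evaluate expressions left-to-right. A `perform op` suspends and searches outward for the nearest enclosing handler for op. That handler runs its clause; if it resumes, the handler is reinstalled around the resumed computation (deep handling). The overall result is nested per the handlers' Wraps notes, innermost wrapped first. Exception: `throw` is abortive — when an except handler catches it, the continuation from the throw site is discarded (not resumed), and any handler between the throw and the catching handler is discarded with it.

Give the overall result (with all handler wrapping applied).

Answer: 25

Step-by-step:
emit(4) @ H1 ⇒ out+=4
throw(3) @ H0 re-raised
throw(3) @ H2 caught ⇒ 25
= 25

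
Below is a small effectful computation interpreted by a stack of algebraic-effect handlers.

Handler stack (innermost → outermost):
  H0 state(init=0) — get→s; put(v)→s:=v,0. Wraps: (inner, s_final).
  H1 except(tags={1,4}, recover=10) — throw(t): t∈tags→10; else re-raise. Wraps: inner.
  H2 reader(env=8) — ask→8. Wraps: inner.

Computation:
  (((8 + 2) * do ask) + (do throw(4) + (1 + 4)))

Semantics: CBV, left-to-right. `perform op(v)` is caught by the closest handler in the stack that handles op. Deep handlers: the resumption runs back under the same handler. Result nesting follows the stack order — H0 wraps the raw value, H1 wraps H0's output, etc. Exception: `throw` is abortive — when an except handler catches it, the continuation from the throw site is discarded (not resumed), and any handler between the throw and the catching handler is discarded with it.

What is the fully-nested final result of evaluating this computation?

Step-by-step:
ask @ H2 ⇒ 8
throw(4) @ H1 caught ⇒ 10
H2 returns 10
= 10

Answer: 10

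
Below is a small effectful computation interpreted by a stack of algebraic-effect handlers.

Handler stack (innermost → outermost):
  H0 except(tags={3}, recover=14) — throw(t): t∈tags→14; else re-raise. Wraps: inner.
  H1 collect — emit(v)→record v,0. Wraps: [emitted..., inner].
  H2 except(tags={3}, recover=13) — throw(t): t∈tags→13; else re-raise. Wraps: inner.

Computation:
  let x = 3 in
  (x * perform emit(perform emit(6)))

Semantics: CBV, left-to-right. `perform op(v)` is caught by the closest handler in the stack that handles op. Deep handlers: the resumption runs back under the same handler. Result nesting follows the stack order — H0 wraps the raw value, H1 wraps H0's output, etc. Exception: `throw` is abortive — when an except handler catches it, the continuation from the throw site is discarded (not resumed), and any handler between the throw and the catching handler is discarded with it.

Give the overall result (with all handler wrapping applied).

Answer: [6, 0, 0]

Step-by-step:
emit(6) @ H1 ⇒ out+=6
emit(0) @ H1 ⇒ out+=0
H0 returns 0
H1 returns [6, 0, 0]
H2 returns [6, 0, 0]
= [6, 0, 0]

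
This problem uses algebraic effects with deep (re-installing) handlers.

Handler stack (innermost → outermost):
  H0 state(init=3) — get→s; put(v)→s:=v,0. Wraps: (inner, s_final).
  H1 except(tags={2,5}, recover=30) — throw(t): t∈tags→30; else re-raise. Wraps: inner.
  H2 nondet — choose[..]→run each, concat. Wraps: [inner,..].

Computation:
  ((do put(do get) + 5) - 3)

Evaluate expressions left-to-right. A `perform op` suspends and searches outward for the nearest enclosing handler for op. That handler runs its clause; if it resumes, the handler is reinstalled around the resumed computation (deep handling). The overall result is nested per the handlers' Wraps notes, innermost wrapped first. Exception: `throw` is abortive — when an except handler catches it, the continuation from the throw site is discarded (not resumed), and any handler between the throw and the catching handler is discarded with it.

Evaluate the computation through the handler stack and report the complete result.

Answer: [(2, 3)]

Working:
get @ H0 ⇒ 3
put(3) @ H0 ⇒ s:=3
H0 returns (2, 3)
H1 returns (2, 3)
H2 returns [(2, 3)]
= [(2, 3)]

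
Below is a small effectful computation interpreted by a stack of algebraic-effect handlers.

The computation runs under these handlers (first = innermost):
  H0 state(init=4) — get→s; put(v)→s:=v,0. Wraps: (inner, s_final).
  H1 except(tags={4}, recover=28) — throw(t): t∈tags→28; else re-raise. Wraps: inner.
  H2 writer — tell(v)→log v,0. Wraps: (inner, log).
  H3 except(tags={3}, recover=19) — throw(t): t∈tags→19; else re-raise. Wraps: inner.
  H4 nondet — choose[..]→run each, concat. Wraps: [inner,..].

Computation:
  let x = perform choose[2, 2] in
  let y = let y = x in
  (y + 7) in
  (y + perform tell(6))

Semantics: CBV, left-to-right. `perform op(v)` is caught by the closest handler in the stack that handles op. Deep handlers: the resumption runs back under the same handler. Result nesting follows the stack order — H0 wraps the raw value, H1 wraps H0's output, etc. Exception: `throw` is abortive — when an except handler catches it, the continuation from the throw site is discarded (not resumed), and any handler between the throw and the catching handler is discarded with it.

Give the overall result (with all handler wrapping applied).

Answer: [((9, 4), (6)), ((9, 4), (6))]

Working:
choose[2, 2] @ H4
  branch[0] choose=2:
    tell(6) @ H2 ⇒ log+=6
    H0 returns (9, 4)
    H1 returns (9, 4)
    H2 returns ((9, 4), (6))
    H3 returns ((9, 4), (6))
    H4 returns [((9, 4), (6))]
  branch[1] choose=2:
    tell(6) @ H2 ⇒ log+=6
    H0 returns (9, 4)
    H1 returns (9, 4)
    H2 returns ((9, 4), (6))
    H3 returns ((9, 4), (6))
    H4 returns [((9, 4), (6))]
= [((9, 4), (6)), ((9, 4), (6))]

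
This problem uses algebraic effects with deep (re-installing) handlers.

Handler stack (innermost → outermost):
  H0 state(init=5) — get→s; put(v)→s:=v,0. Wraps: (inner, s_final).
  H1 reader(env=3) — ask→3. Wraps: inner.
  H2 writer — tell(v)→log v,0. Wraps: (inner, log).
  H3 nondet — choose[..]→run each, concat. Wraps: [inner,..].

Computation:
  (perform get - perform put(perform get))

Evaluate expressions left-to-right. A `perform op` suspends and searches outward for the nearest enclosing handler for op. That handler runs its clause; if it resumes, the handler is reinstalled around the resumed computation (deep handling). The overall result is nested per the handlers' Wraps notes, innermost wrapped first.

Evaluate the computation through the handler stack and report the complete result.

Answer: [((5, 5), ())]

Step-by-step:
get @ H0 ⇒ 5
get @ H0 ⇒ 5
put(5) @ H0 ⇒ s:=5
H0 returns (5, 5)
H1 returns (5, 5)
H2 returns ((5, 5), ())
H3 returns [((5, 5), ())]
= [((5, 5), ())]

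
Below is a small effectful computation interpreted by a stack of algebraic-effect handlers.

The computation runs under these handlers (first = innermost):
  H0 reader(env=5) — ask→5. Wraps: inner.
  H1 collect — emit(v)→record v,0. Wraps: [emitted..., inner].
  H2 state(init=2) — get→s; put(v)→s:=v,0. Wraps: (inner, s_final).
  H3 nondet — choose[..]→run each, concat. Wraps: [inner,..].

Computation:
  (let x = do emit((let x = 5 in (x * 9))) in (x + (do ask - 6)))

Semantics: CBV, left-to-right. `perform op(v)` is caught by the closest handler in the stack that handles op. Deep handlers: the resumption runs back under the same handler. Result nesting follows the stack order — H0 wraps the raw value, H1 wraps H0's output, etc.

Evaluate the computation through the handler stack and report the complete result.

Answer: [([45, -1], 2)]

Evaluation trace:
emit(45) @ H1 ⇒ out+=45
ask @ H0 ⇒ 5
H0 returns -1
H1 returns [45, -1]
H2 returns ([45, -1], 2)
H3 returns [([45, -1], 2)]
= [([45, -1], 2)]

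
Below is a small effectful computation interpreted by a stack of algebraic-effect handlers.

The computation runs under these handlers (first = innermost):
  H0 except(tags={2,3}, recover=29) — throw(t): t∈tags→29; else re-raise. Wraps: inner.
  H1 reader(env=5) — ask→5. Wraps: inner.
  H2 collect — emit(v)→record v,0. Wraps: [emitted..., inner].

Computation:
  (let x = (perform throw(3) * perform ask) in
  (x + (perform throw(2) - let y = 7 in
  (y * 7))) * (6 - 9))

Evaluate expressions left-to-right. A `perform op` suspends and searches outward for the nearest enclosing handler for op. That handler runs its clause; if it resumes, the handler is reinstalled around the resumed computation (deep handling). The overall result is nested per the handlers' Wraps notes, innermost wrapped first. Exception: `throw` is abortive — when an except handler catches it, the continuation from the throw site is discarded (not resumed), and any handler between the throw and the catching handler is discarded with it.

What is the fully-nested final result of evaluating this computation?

Answer: [29]

Working:
throw(3) @ H0 caught ⇒ 29
H1 returns 29
H2 returns [29]
= [29]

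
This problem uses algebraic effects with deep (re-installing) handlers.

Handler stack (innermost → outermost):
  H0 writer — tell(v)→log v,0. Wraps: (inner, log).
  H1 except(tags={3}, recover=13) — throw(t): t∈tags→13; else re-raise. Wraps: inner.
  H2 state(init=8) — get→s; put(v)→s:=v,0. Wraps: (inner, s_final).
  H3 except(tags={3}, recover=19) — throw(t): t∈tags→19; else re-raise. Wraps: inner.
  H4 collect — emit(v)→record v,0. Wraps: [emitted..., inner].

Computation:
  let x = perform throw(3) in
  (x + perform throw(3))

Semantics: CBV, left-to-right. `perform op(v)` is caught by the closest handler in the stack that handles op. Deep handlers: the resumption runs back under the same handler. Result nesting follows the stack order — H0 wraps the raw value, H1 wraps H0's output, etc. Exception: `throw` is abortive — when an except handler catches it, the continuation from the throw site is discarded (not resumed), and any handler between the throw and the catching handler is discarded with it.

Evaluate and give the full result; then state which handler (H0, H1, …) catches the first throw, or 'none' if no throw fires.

Answer: [(13, 8)] ; first throw caught by: H1

Evaluation trace:
throw(3) @ H1 caught ⇒ 13
H2 returns (13, 8)
H3 returns (13, 8)
H4 returns [(13, 8)]
= [(13, 8)]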